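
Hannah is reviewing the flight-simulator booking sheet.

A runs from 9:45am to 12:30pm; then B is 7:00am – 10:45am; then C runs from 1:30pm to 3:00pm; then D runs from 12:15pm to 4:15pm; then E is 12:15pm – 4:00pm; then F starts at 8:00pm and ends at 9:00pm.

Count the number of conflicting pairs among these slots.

Two intervals overlap when each starts before the other ends.
Sorted by start: B, A, D, E, C, F.
A starts before B ends → B and A overlap.
D starts after B ends, so nothing later overlaps B either.
D starts before A ends → A and D overlap.
E starts before A ends → A and E overlap.
C starts after A ends, so nothing later overlaps A either.
E starts before D ends → D and E overlap.
C starts before D ends → D and C overlap.
F starts after D ends.
C starts before E ends → E and C overlap.
F starts after E ends.
F starts after C ends.
Overlapping pairs: A & B, A & D, A & E, C & D, C & E, D & E — 6 in total.

6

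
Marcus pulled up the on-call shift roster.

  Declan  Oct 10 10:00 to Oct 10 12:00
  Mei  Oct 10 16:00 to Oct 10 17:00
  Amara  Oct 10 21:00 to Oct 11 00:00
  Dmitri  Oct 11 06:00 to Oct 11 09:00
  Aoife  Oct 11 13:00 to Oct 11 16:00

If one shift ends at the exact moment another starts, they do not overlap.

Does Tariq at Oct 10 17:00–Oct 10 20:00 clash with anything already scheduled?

No — it doesn't clash with anything

Declan: ends Oct 10 12:00 at or before Tariq starts Oct 10 17:00 → clear.
Mei: ends Oct 10 17:00 at or before Tariq starts Oct 10 17:00 → clear.
Amara: starts Oct 10 21:00 at or after Tariq ends Oct 10 20:00 → clear.
Dmitri: starts Oct 11 06:00 at or after Tariq ends Oct 10 20:00 → clear.
Aoife: starts Oct 11 13:00 at or after Tariq ends Oct 10 20:00 → clear.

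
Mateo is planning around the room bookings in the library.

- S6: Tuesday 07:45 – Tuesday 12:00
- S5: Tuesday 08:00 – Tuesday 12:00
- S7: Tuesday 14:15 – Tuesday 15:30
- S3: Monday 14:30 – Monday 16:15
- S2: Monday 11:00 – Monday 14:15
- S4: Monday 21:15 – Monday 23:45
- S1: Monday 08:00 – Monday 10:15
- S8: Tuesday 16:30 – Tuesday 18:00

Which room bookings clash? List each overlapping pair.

S5 & S6

Sorted by start: S1, S2, S3, S4, S6, S5, S7, S8.
S2 starts after S1 ends — done with S1.
S3 starts after S2 ends — done with S2.
S4 starts after S3 ends — done with S3.
S6 starts after S4 ends — done with S4.
S5 starts before S6 ends → S6 and S5 overlap.
S7 starts after S6 ends — done with S6.
S7 starts after S5 ends — done with S5.
S8 starts after S7 ends.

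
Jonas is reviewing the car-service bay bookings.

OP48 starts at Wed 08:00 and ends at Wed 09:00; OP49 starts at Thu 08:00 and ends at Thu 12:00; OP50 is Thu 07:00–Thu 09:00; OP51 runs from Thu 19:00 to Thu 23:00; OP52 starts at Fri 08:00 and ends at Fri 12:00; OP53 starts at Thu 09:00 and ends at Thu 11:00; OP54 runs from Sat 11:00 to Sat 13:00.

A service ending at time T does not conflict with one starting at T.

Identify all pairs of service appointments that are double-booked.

OP49 & OP50, OP49 & OP53

Check each pair: they overlap iff neither finishes before the other starts.
Sorted by start: OP48, OP50, OP49, OP53, OP51, OP52, OP54.
OP50 starts after OP48 ends; OP48 is clear from here.
OP49 starts before OP50 ends → OP50 and OP49 overlap.
OP53 starts exactly when OP50 ends (back-to-back, no overlap); OP50 is clear from here.
OP53 starts before OP49 ends → OP49 and OP53 overlap.
OP51 starts after OP49 ends; OP49 is clear from here.
OP51 starts after OP53 ends; OP53 is clear from here.
OP52 starts after OP51 ends; OP51 is clear from here.
OP54 starts after OP52 ends.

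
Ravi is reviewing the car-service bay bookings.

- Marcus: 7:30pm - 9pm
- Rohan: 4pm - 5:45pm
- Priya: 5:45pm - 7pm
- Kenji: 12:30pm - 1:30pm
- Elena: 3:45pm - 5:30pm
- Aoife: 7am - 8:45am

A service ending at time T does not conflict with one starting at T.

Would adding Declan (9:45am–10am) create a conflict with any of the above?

Aoife: ends 8:45am at or before Declan starts 9:45am → clear.
Kenji: starts 12:30pm at or after Declan ends 10am → clear.
Elena: starts 3:45pm at or after Declan ends 10am → clear.
Rohan: starts 4pm at or after Declan ends 10am → clear.
Priya: starts 5:45pm at or after Declan ends 10am → clear.
Marcus: starts 7:30pm at or after Declan ends 10am → clear.

No — it doesn't clash with anything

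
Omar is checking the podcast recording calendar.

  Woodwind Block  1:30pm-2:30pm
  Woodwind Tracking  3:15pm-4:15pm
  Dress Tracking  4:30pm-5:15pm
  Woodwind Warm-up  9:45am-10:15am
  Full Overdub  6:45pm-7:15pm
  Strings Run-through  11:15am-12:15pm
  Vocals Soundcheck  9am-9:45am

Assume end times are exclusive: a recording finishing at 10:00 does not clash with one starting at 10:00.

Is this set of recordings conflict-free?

Sorted by start: Vocals Soundcheck, Woodwind Warm-up, Strings Run-through, Woodwind Block, Woodwind Tracking, Dress Tracking, Full Overdub.
Woodwind Warm-up starts exactly when Vocals Soundcheck ends (back-to-back, no overlap), so nothing later overlaps Vocals Soundcheck either.
Strings Run-through starts after Woodwind Warm-up ends, so nothing later overlaps Woodwind Warm-up either.
Woodwind Block starts after Strings Run-through ends, so nothing later overlaps Strings Run-through either.
Woodwind Tracking starts after Woodwind Block ends, so nothing later overlaps Woodwind Block either.
Dress Tracking starts after Woodwind Tracking ends, so nothing later overlaps Woodwind Tracking either.
Full Overdub starts after Dress Tracking ends.
Every pair is clear; the schedule has no overlaps.

Yes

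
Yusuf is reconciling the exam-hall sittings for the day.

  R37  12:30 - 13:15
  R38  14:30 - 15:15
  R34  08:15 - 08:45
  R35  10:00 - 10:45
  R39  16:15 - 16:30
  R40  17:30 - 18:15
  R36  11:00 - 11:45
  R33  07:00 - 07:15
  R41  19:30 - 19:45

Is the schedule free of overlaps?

Yes

Sorted by start: R33, R34, R35, R36, R37, R38, R39, R40, R41.
R34 starts after R33 ends, so nothing later overlaps R33 either.
R35 starts after R34 ends, so nothing later overlaps R34 either.
R36 starts after R35 ends, so nothing later overlaps R35 either.
R37 starts after R36 ends, so nothing later overlaps R36 either.
R38 starts after R37 ends, so nothing later overlaps R37 either.
R39 starts after R38 ends, so nothing later overlaps R38 either.
R40 starts after R39 ends, so nothing later overlaps R39 either.
R41 starts after R40 ends.
Every pair is clear; the schedule has no overlaps.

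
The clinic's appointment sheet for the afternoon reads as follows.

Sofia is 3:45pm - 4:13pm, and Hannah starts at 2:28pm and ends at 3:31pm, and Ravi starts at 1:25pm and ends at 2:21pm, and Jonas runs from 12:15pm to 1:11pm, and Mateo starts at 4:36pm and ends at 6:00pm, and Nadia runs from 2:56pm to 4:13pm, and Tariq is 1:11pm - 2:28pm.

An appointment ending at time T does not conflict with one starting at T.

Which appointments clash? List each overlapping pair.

Hannah & Nadia, Nadia & Sofia, Ravi & Tariq

Two intervals overlap when each starts before the other ends.
Sorted by start: Jonas, Tariq, Ravi, Hannah, Nadia, Sofia, Mateo.
Tariq starts exactly when Jonas ends (back-to-back, no overlap), so Jonas has no further overlaps.
Ravi starts before Tariq ends → Tariq and Ravi overlap.
Hannah starts exactly when Tariq ends (back-to-back, no overlap), so Tariq has no further overlaps.
Hannah starts after Ravi ends, so Ravi has no further overlaps.
Nadia starts before Hannah ends → Hannah and Nadia overlap.
Sofia starts after Hannah ends, so Hannah has no further overlaps.
Sofia starts before Nadia ends → Nadia and Sofia overlap.
Mateo starts after Nadia ends.
Mateo starts after Sofia ends.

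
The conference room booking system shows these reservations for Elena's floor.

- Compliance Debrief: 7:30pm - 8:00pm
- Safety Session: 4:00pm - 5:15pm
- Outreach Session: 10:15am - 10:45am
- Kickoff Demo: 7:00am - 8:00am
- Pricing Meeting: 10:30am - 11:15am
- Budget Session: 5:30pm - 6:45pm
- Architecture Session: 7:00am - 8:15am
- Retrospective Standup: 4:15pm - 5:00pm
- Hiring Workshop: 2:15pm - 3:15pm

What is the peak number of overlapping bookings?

2

Walk through starts and ends in time order (an end at T is processed before a start at T):
7:00am start Architecture Session → 1
7:00am start Kickoff Demo → 2
8:00am end Kickoff Demo → 1
8:15am end Architecture Session → 0
10:15am start Outreach Session → 1
10:30am start Pricing Meeting → 2
10:45am end Outreach Session → 1
11:15am end Pricing Meeting → 0
2:15pm start Hiring Workshop → 1
3:15pm end Hiring Workshop → 0
4:00pm start Safety Session → 1
4:15pm start Retrospective Standup → 2
5:00pm end Retrospective Standup → 1
5:15pm end Safety Session → 0
5:30pm start Budget Session → 1
6:45pm end Budget Session → 0
7:30pm start Compliance Debrief → 1
8:00pm end Compliance Debrief → 0
Peak is 2, at 7:00am (Architecture Session, Kickoff Demo).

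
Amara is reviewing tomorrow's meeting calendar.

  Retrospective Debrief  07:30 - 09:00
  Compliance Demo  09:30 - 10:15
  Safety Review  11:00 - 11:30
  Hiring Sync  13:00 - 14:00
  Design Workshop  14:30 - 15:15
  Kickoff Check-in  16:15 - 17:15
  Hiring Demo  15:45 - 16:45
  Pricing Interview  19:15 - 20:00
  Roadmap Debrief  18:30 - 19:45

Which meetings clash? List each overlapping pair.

Sorted by start: Retrospective Debrief, Compliance Demo, Safety Review, Hiring Sync, Design Workshop, Hiring Demo, Kickoff Check-in, Roadmap Debrief, Pricing Interview.
Compliance Demo starts after Retrospective Debrief ends, so nothing later overlaps Retrospective Debrief either.
Safety Review starts after Compliance Demo ends, so nothing later overlaps Compliance Demo either.
Hiring Sync starts after Safety Review ends, so nothing later overlaps Safety Review either.
Design Workshop starts after Hiring Sync ends, so nothing later overlaps Hiring Sync either.
Hiring Demo starts after Design Workshop ends, so nothing later overlaps Design Workshop either.
Kickoff Check-in starts before Hiring Demo ends → Hiring Demo and Kickoff Check-in overlap.
Roadmap Debrief starts after Hiring Demo ends, so nothing later overlaps Hiring Demo either.
Roadmap Debrief starts after Kickoff Check-in ends, so nothing later overlaps Kickoff Check-in either.
Pricing Interview starts before Roadmap Debrief ends → Roadmap Debrief and Pricing Interview overlap.

Hiring Demo & Kickoff Check-in, Pricing Interview & Roadmap Debrief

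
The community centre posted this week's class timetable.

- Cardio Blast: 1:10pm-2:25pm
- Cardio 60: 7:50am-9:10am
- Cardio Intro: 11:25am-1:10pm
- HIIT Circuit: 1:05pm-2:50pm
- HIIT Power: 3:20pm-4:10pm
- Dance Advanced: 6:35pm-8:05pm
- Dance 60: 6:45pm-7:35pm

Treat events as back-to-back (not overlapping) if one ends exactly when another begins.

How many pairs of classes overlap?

Sorted by start: Cardio 60, Cardio Intro, HIIT Circuit, Cardio Blast, HIIT Power, Dance Advanced, Dance 60.
Cardio Intro starts after Cardio 60 ends — done with Cardio 60.
HIIT Circuit starts before Cardio Intro ends → Cardio Intro and HIIT Circuit overlap.
Cardio Blast starts exactly when Cardio Intro ends (back-to-back, no overlap) — done with Cardio Intro.
Cardio Blast starts before HIIT Circuit ends → HIIT Circuit and Cardio Blast overlap.
HIIT Power starts after HIIT Circuit ends — done with HIIT Circuit.
HIIT Power starts after Cardio Blast ends — done with Cardio Blast.
Dance Advanced starts after HIIT Power ends — done with HIIT Power.
Dance 60 starts before Dance Advanced ends → Dance Advanced and Dance 60 overlap.
Overlapping pairs: Cardio Blast & HIIT Circuit, Cardio Intro & HIIT Circuit, Dance 60 & Dance Advanced — 3 in total.

3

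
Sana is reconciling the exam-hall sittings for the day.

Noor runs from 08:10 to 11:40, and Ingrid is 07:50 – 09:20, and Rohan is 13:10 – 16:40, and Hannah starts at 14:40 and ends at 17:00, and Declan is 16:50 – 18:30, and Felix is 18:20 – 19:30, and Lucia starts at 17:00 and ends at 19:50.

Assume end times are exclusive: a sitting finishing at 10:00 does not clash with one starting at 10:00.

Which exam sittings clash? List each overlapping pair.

Check each pair: they overlap iff neither finishes before the other starts.
Sorted by start: Ingrid, Noor, Rohan, Hannah, Declan, Lucia, Felix.
Noor starts before Ingrid ends → Ingrid and Noor overlap.
Rohan starts after Ingrid ends — done with Ingrid.
Rohan starts after Noor ends — done with Noor.
Hannah starts before Rohan ends → Rohan and Hannah overlap.
Declan starts after Rohan ends — done with Rohan.
Declan starts before Hannah ends → Hannah and Declan overlap.
Lucia starts exactly when Hannah ends (back-to-back, no overlap) — done with Hannah.
Lucia starts before Declan ends → Declan and Lucia overlap.
Felix starts before Declan ends → Declan and Felix overlap.
Felix starts before Lucia ends → Lucia and Felix overlap.

Declan & Felix, Declan & Hannah, Declan & Lucia, Felix & Lucia, Hannah & Rohan, Ingrid & Noor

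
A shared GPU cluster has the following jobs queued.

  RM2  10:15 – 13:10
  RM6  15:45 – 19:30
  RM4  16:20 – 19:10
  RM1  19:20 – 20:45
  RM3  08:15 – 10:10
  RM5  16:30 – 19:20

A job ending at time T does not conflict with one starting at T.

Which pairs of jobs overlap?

RM1 & RM6, RM4 & RM5, RM4 & RM6, RM5 & RM6

Sorted by start: RM3, RM2, RM6, RM4, RM5, RM1.
RM2 starts after RM3 ends — done with RM3.
RM6 starts after RM2 ends — done with RM2.
RM4 starts before RM6 ends → RM6 and RM4 overlap.
RM5 starts before RM6 ends → RM6 and RM5 overlap.
RM1 starts before RM6 ends → RM6 and RM1 overlap.
RM5 starts before RM4 ends → RM4 and RM5 overlap.
RM1 starts after RM4 ends.
RM1 starts exactly when RM5 ends (back-to-back, no overlap).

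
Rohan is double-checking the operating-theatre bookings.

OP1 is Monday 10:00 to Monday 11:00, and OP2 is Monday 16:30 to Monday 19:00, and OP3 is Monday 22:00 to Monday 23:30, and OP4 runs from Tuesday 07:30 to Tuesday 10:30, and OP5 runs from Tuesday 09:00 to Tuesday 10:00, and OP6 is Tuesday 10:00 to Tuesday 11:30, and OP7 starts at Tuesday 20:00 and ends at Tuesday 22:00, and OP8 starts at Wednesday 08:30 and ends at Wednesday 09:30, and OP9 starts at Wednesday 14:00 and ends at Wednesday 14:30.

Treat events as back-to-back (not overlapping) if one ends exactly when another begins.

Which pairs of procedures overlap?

OP4 & OP5, OP4 & OP6

Check each pair: they overlap iff neither finishes before the other starts.
Sorted by start: OP1, OP2, OP3, OP4, OP5, OP6, OP7, OP8, OP9.
OP2 starts after OP1 ends, so nothing later overlaps OP1 either.
OP3 starts after OP2 ends, so nothing later overlaps OP2 either.
OP4 starts after OP3 ends, so nothing later overlaps OP3 either.
OP5 starts before OP4 ends → OP4 and OP5 overlap.
OP6 starts before OP4 ends → OP4 and OP6 overlap.
OP7 starts after OP4 ends, so nothing later overlaps OP4 either.
OP6 starts exactly when OP5 ends (back-to-back, no overlap), so nothing later overlaps OP5 either.
OP7 starts after OP6 ends, so nothing later overlaps OP6 either.
OP8 starts after OP7 ends, so nothing later overlaps OP7 either.
OP9 starts after OP8 ends.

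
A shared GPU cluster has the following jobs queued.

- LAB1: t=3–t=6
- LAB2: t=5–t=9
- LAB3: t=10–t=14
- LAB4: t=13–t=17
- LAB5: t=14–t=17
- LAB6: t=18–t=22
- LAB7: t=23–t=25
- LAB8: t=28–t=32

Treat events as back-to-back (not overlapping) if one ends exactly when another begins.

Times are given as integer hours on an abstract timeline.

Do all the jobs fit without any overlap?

Sorted by start: LAB1, LAB2, LAB3, LAB4, LAB5, LAB6, LAB7, LAB8.
LAB2 starts before LAB1 ends → LAB1 and LAB2 overlap.
That's a conflict, so the schedule is not conflict-free.

No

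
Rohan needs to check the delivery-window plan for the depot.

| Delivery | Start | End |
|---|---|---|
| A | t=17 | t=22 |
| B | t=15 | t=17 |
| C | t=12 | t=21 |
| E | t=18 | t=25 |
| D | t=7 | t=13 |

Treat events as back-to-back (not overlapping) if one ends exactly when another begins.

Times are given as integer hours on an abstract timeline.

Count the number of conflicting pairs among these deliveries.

Sorted by start: D, C, B, A, E.
C starts before D ends → D and C overlap.
B starts after D ends, so nothing later overlaps D either.
B starts before C ends → C and B overlap.
A starts before C ends → C and A overlap.
E starts before C ends → C and E overlap.
A starts exactly when B ends (back-to-back, no overlap), so nothing later overlaps B either.
E starts before A ends → A and E overlap.
Overlapping pairs: A & C, A & E, B & C, C & D, C & E — 5 in total.

5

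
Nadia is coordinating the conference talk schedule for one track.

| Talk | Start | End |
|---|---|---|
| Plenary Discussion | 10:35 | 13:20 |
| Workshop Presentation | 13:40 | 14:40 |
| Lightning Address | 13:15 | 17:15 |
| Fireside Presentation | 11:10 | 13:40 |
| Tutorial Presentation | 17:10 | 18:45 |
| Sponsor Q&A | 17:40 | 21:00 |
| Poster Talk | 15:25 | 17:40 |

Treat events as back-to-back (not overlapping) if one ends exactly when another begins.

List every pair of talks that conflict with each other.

Check each pair: they overlap iff neither finishes before the other starts.
Sorted by start: Plenary Discussion, Fireside Presentation, Lightning Address, Workshop Presentation, Poster Talk, Tutorial Presentation, Sponsor Q&A.
Fireside Presentation starts before Plenary Discussion ends → Plenary Discussion and Fireside Presentation overlap.
Lightning Address starts before Plenary Discussion ends → Plenary Discussion and Lightning Address overlap.
Workshop Presentation starts after Plenary Discussion ends; Plenary Discussion is clear from here.
Lightning Address starts before Fireside Presentation ends → Fireside Presentation and Lightning Address overlap.
Workshop Presentation starts exactly when Fireside Presentation ends (back-to-back, no overlap); Fireside Presentation is clear from here.
Workshop Presentation starts before Lightning Address ends → Lightning Address and Workshop Presentation overlap.
Poster Talk starts before Lightning Address ends → Lightning Address and Poster Talk overlap.
Tutorial Presentation starts before Lightning Address ends → Lightning Address and Tutorial Presentation overlap.
Sponsor Q&A starts after Lightning Address ends.
Poster Talk starts after Workshop Presentation ends; Workshop Presentation is clear from here.
Tutorial Presentation starts before Poster Talk ends → Poster Talk and Tutorial Presentation overlap.
Sponsor Q&A starts exactly when Poster Talk ends (back-to-back, no overlap).
Sponsor Q&A starts before Tutorial Presentation ends → Tutorial Presentation and Sponsor Q&A overlap.

Fireside Presentation & Lightning Address, Fireside Presentation & Plenary Discussion, Lightning Address & Plenary Discussion, Lightning Address & Poster Talk, Lightning Address & Tutorial Presentation, Lightning Address & Workshop Presentation, Poster Talk & Tutorial Presentation, Sponsor Q&A & Tutorial Presentation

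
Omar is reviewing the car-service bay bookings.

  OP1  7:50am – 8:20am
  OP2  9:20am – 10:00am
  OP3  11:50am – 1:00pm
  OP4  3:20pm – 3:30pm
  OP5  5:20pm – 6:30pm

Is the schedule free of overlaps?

Sorted by start: OP1, OP2, OP3, OP4, OP5.
OP2 starts after OP1 ends — done with OP1.
OP3 starts after OP2 ends — done with OP2.
OP4 starts after OP3 ends — done with OP3.
OP5 starts after OP4 ends.
Every pair is clear; the schedule has no overlaps.

Yes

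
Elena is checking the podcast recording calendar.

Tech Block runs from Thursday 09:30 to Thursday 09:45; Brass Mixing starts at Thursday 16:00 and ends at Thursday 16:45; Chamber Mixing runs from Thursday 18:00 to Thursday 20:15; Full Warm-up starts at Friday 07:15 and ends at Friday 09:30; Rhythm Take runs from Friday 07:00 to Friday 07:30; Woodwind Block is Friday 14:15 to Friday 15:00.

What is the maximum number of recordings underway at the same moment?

2

Walk through starts and ends in time order (an end at T is processed before a start at T):
Thursday 09:30 start Tech Block → 1
Thursday 09:45 end Tech Block → 0
Thursday 16:00 start Brass Mixing → 1
Thursday 16:45 end Brass Mixing → 0
Thursday 18:00 start Chamber Mixing → 1
Thursday 20:15 end Chamber Mixing → 0
Friday 07:00 start Rhythm Take → 1
Friday 07:15 start Full Warm-up → 2
Friday 07:30 end Rhythm Take → 1
Friday 09:30 end Full Warm-up → 0
Friday 14:15 start Woodwind Block → 1
Friday 15:00 end Woodwind Block → 0
Peak is 2, at Friday 07:15 (Full Warm-up, Rhythm Take).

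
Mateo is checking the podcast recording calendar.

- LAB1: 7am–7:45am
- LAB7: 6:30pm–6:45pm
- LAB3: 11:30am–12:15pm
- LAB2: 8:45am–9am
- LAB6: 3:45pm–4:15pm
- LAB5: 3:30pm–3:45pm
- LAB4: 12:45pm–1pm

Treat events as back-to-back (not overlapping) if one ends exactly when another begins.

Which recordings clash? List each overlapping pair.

Sorted by start: LAB1, LAB2, LAB3, LAB4, LAB5, LAB6, LAB7.
LAB2 starts after LAB1 ends, so nothing later overlaps LAB1 either.
LAB3 starts after LAB2 ends, so nothing later overlaps LAB2 either.
LAB4 starts after LAB3 ends, so nothing later overlaps LAB3 either.
LAB5 starts after LAB4 ends, so nothing later overlaps LAB4 either.
LAB6 starts exactly when LAB5 ends (back-to-back, no overlap), so nothing later overlaps LAB5 either.
LAB7 starts after LAB6 ends.

no overlapping pairs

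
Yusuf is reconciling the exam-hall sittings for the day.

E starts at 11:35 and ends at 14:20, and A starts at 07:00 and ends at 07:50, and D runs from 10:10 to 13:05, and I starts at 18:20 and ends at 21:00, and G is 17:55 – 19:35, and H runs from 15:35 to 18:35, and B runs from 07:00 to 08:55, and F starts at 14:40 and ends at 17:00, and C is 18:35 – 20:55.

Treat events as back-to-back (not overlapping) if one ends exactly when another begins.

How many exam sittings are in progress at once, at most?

3

Sweep the timeline, counting +1 at each start and −1 at each end (ends before starts at a tie):
07:00 start A → 1
07:00 start B → 2
07:50 end A → 1
08:55 end B → 0
10:10 start D → 1
11:35 start E → 2
13:05 end D → 1
14:20 end E → 0
14:40 start F → 1
15:35 start H → 2
17:00 end F → 1
17:55 start G → 2
18:20 start I → 3
18:35 end H → 2
18:35 start C → 3
19:35 end G → 2
20:55 end C → 1
21:00 end I → 0
Peak is 3, at 18:20 (G, H, I).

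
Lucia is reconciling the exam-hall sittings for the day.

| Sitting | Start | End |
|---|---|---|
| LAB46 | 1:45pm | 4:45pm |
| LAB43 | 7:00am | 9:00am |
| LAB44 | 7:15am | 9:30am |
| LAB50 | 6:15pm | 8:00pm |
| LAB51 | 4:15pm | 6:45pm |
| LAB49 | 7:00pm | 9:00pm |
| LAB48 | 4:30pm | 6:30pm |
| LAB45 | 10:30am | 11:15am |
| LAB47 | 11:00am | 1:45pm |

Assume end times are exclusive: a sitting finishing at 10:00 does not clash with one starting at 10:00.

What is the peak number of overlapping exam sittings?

3

Sweep the timeline, counting +1 at each start and −1 at each end (ends before starts at a tie):
7:00am start LAB43 → 1
7:15am start LAB44 → 2
9:00am end LAB43 → 1
9:30am end LAB44 → 0
10:30am start LAB45 → 1
11:00am start LAB47 → 2
11:15am end LAB45 → 1
1:45pm end LAB47 → 0
1:45pm start LAB46 → 1
4:15pm start LAB51 → 2
4:30pm start LAB48 → 3
4:45pm end LAB46 → 2
6:15pm start LAB50 → 3
6:30pm end LAB48 → 2
6:45pm end LAB51 → 1
7:00pm start LAB49 → 2
8:00pm end LAB50 → 1
9:00pm end LAB49 → 0
Peak is 3, at 4:30pm (LAB46, LAB48, LAB51).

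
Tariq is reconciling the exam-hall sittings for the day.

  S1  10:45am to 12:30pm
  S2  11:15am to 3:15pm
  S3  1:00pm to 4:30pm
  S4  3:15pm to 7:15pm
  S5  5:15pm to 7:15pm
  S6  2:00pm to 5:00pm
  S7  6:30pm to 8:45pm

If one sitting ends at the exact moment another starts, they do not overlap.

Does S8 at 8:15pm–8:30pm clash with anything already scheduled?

S1: ends 12:30pm at or before S8 starts 8:15pm → clear.
S2: ends 3:15pm at or before S8 starts 8:15pm → clear.
S3: ends 4:30pm at or before S8 starts 8:15pm → clear.
S6: ends 5:00pm at or before S8 starts 8:15pm → clear.
S4: ends 7:15pm at or before S8 starts 8:15pm → clear.
S5: ends 7:15pm at or before S8 starts 8:15pm → clear.
S7: starts 6:30pm before S8 ends 8:30pm, and ends 8:45pm after S8 starts 8:15pm → overlap.
S8 overlaps S7.

Yes — it overlaps S7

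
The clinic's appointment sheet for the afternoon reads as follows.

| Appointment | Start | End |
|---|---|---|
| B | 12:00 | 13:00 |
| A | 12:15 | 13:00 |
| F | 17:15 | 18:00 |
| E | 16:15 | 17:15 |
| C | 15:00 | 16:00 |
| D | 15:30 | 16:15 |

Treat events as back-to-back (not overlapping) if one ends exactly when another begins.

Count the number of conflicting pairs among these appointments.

Sorted by start: B, A, C, D, E, F.
A starts before B ends → B and A overlap.
C starts after B ends; B is clear from here.
C starts after A ends; A is clear from here.
D starts before C ends → C and D overlap.
E starts after C ends; C is clear from here.
E starts exactly when D ends (back-to-back, no overlap); D is clear from here.
F starts exactly when E ends (back-to-back, no overlap).
Overlapping pairs: A & B, C & D — 2 in total.

2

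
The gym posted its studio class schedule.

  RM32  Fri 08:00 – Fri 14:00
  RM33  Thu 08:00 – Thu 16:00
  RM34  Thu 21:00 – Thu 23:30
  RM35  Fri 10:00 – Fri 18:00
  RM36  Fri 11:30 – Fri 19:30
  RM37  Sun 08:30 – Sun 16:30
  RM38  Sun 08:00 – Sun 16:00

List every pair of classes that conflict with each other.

Two intervals overlap when each starts before the other ends.
Sorted by start: RM33, RM34, RM32, RM35, RM36, RM38, RM37.
RM34 starts after RM33 ends, so nothing later overlaps RM33 either.
RM32 starts after RM34 ends, so nothing later overlaps RM34 either.
RM35 starts before RM32 ends → RM32 and RM35 overlap.
RM36 starts before RM32 ends → RM32 and RM36 overlap.
RM38 starts after RM32 ends, so nothing later overlaps RM32 either.
RM36 starts before RM35 ends → RM35 and RM36 overlap.
RM38 starts after RM35 ends, so nothing later overlaps RM35 either.
RM38 starts after RM36 ends, so nothing later overlaps RM36 either.
RM37 starts before RM38 ends → RM38 and RM37 overlap.

RM32 & RM35, RM32 & RM36, RM35 & RM36, RM37 & RM38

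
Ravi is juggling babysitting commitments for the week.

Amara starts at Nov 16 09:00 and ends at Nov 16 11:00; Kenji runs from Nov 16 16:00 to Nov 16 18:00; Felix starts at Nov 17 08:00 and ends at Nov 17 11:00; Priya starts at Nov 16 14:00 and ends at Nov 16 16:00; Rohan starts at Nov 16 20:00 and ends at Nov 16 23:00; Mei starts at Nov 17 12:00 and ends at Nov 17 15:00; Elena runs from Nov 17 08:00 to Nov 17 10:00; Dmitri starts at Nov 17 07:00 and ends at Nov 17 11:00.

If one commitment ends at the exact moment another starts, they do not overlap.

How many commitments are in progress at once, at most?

3

Walk through starts and ends in time order (an end at T is processed before a start at T):
Nov 16 09:00 start Amara → 1
Nov 16 11:00 end Amara → 0
Nov 16 14:00 start Priya → 1
Nov 16 16:00 end Priya → 0
Nov 16 16:00 start Kenji → 1
Nov 16 18:00 end Kenji → 0
Nov 16 20:00 start Rohan → 1
Nov 16 23:00 end Rohan → 0
Nov 17 07:00 start Dmitri → 1
Nov 17 08:00 start Elena → 2
Nov 17 08:00 start Felix → 3
Nov 17 10:00 end Elena → 2
Nov 17 11:00 end Dmitri → 1
Nov 17 11:00 end Felix → 0
Nov 17 12:00 start Mei → 1
Nov 17 15:00 end Mei → 0
Peak is 3, at Nov 17 08:00 (Dmitri, Elena, Felix).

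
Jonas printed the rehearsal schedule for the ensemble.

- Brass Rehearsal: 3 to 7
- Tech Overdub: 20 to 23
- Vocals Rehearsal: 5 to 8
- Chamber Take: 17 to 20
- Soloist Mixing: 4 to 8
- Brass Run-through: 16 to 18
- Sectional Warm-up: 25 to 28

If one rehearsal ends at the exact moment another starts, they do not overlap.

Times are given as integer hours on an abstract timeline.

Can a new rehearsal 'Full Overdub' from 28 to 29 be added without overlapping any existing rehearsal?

Brass Rehearsal: ends 7 at or before Full Overdub starts 28 → clear.
Soloist Mixing: ends 8 at or before Full Overdub starts 28 → clear.
Vocals Rehearsal: ends 8 at or before Full Overdub starts 28 → clear.
Brass Run-through: ends 18 at or before Full Overdub starts 28 → clear.
Chamber Take: ends 20 at or before Full Overdub starts 28 → clear.
Tech Overdub: ends 23 at or before Full Overdub starts 28 → clear.
Sectional Warm-up: ends 28 at or before Full Overdub starts 28 → clear.

Yes — the slot is free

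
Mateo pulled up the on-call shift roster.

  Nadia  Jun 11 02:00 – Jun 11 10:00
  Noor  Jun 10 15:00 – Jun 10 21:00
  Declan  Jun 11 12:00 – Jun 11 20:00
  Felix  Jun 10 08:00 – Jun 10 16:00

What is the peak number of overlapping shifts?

2

Sweep the timeline, counting +1 at each start and −1 at each end (ends before starts at a tie):
Jun 10 08:00 start Felix → 1
Jun 10 15:00 start Noor → 2
Jun 10 16:00 end Felix → 1
Jun 10 21:00 end Noor → 0
Jun 11 02:00 start Nadia → 1
Jun 11 10:00 end Nadia → 0
Jun 11 12:00 start Declan → 1
Jun 11 20:00 end Declan → 0
Peak is 2, at Jun 10 15:00 (Felix, Noor).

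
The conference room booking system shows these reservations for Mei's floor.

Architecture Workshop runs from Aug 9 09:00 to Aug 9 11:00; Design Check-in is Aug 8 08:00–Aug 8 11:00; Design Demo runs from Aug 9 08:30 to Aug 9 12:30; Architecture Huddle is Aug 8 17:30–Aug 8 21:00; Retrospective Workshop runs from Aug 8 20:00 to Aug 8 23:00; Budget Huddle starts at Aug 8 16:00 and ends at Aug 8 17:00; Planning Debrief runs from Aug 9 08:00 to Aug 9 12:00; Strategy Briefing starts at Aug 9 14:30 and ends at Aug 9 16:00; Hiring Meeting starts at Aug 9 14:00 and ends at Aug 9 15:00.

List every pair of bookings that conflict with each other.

Sorted by start: Design Check-in, Budget Huddle, Architecture Huddle, Retrospective Workshop, Planning Debrief, Design Demo, Architecture Workshop, Hiring Meeting, Strategy Briefing.
Budget Huddle starts after Design Check-in ends, so nothing later overlaps Design Check-in either.
Architecture Huddle starts after Budget Huddle ends, so nothing later overlaps Budget Huddle either.
Retrospective Workshop starts before Architecture Huddle ends → Architecture Huddle and Retrospective Workshop overlap.
Planning Debrief starts after Architecture Huddle ends, so nothing later overlaps Architecture Huddle either.
Planning Debrief starts after Retrospective Workshop ends, so nothing later overlaps Retrospective Workshop either.
Design Demo starts before Planning Debrief ends → Planning Debrief and Design Demo overlap.
Architecture Workshop starts before Planning Debrief ends → Planning Debrief and Architecture Workshop overlap.
Hiring Meeting starts after Planning Debrief ends, so nothing later overlaps Planning Debrief either.
Architecture Workshop starts before Design Demo ends → Design Demo and Architecture Workshop overlap.
Hiring Meeting starts after Design Demo ends, so nothing later overlaps Design Demo either.
Hiring Meeting starts after Architecture Workshop ends, so nothing later overlaps Architecture Workshop either.
Strategy Briefing starts before Hiring Meeting ends → Hiring Meeting and Strategy Briefing overlap.

Architecture Huddle & Retrospective Workshop, Architecture Workshop & Design Demo, Architecture Workshop & Planning Debrief, Design Demo & Planning Debrief, Hiring Meeting & Strategy Briefing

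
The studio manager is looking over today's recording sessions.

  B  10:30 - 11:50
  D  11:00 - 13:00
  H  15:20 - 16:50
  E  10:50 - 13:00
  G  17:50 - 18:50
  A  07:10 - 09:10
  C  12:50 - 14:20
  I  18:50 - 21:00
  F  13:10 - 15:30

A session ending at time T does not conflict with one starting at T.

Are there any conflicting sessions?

Sorted by start: A, B, E, D, C, F, H, G, I.
B starts after A ends; A is clear from here.
E starts before B ends → B and E overlap.
That's a conflict, so the schedule is not conflict-free.

Yes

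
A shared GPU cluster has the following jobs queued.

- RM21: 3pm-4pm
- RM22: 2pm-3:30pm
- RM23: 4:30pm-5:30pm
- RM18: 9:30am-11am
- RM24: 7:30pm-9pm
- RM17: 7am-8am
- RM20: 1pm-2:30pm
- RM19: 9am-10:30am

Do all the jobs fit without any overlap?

No

Sorted by start: RM17, RM19, RM18, RM20, RM22, RM21, RM23, RM24.
RM19 starts after RM17 ends, so RM17 has no further overlaps.
RM18 starts before RM19 ends → RM19 and RM18 overlap.
That's a conflict, so the schedule is not conflict-free.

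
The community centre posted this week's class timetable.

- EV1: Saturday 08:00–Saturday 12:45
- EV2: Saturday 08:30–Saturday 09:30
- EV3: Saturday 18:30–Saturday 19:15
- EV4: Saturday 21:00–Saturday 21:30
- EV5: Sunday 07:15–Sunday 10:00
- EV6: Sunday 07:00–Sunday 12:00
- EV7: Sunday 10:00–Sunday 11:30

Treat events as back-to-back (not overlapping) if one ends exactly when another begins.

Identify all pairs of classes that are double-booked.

EV1 & EV2, EV5 & EV6, EV6 & EV7

Sorted by start: EV1, EV2, EV3, EV4, EV6, EV5, EV7.
EV2 starts before EV1 ends → EV1 and EV2 overlap.
EV3 starts after EV1 ends; EV1 is clear from here.
EV3 starts after EV2 ends; EV2 is clear from here.
EV4 starts after EV3 ends; EV3 is clear from here.
EV6 starts after EV4 ends; EV4 is clear from here.
EV5 starts before EV6 ends → EV6 and EV5 overlap.
EV7 starts before EV6 ends → EV6 and EV7 overlap.
EV7 starts exactly when EV5 ends (back-to-back, no overlap).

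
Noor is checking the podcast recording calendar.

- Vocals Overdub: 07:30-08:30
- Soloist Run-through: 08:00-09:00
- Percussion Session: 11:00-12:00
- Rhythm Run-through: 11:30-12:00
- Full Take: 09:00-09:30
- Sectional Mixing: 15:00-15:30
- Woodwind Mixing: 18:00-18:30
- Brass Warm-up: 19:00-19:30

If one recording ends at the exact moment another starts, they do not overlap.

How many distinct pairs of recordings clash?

2

Sorted by start: Vocals Overdub, Soloist Run-through, Full Take, Percussion Session, Rhythm Run-through, Sectional Mixing, Woodwind Mixing, Brass Warm-up.
Soloist Run-through starts before Vocals Overdub ends → Vocals Overdub and Soloist Run-through overlap.
Full Take starts after Vocals Overdub ends, so nothing later overlaps Vocals Overdub either.
Full Take starts exactly when Soloist Run-through ends (back-to-back, no overlap), so nothing later overlaps Soloist Run-through either.
Percussion Session starts after Full Take ends, so nothing later overlaps Full Take either.
Rhythm Run-through starts before Percussion Session ends → Percussion Session and Rhythm Run-through overlap.
Sectional Mixing starts after Percussion Session ends, so nothing later overlaps Percussion Session either.
Sectional Mixing starts after Rhythm Run-through ends, so nothing later overlaps Rhythm Run-through either.
Woodwind Mixing starts after Sectional Mixing ends, so nothing later overlaps Sectional Mixing either.
Brass Warm-up starts after Woodwind Mixing ends.
Overlapping pairs: Percussion Session & Rhythm Run-through, Soloist Run-through & Vocals Overdub — 2 in total.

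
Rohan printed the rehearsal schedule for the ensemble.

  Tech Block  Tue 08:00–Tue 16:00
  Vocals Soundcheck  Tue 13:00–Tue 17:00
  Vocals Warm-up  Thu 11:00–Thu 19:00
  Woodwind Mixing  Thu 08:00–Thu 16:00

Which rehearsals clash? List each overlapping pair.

Check each pair: they overlap iff neither finishes before the other starts.
Sorted by start: Tech Block, Vocals Soundcheck, Woodwind Mixing, Vocals Warm-up.
Vocals Soundcheck starts before Tech Block ends → Tech Block and Vocals Soundcheck overlap.
Woodwind Mixing starts after Tech Block ends; Tech Block is clear from here.
Woodwind Mixing starts after Vocals Soundcheck ends; Vocals Soundcheck is clear from here.
Vocals Warm-up starts before Woodwind Mixing ends → Woodwind Mixing and Vocals Warm-up overlap.

Tech Block & Vocals Soundcheck, Vocals Warm-up & Woodwind Mixing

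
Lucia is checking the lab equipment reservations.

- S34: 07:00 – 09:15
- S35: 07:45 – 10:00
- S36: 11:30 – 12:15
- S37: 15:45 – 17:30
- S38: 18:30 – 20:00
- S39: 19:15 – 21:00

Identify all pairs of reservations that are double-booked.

Two intervals overlap when each starts before the other ends.
Sorted by start: S34, S35, S36, S37, S38, S39.
S35 starts before S34 ends → S34 and S35 overlap.
S36 starts after S34 ends; S34 is clear from here.
S36 starts after S35 ends; S35 is clear from here.
S37 starts after S36 ends; S36 is clear from here.
S38 starts after S37 ends; S37 is clear from here.
S39 starts before S38 ends → S38 and S39 overlap.

S34 & S35, S38 & S39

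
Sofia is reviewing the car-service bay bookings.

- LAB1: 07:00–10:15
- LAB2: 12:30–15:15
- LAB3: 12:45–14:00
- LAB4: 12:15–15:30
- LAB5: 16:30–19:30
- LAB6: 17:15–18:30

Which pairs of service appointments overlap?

Sorted by start: LAB1, LAB4, LAB2, LAB3, LAB5, LAB6.
LAB4 starts after LAB1 ends, so nothing later overlaps LAB1 either.
LAB2 starts before LAB4 ends → LAB4 and LAB2 overlap.
LAB3 starts before LAB4 ends → LAB4 and LAB3 overlap.
LAB5 starts after LAB4 ends, so nothing later overlaps LAB4 either.
LAB3 starts before LAB2 ends → LAB2 and LAB3 overlap.
LAB5 starts after LAB2 ends, so nothing later overlaps LAB2 either.
LAB5 starts after LAB3 ends, so nothing later overlaps LAB3 either.
LAB6 starts before LAB5 ends → LAB5 and LAB6 overlap.

LAB2 & LAB3, LAB2 & LAB4, LAB3 & LAB4, LAB5 & LAB6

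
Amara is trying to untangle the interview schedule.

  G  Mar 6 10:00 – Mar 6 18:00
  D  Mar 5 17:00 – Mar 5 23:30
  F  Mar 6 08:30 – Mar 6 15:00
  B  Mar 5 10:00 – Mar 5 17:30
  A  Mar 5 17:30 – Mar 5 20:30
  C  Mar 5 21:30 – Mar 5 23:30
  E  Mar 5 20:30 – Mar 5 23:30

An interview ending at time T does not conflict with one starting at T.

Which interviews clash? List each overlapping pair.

A & D, B & D, C & D, C & E, D & E, F & G

Check each pair: they overlap iff neither finishes before the other starts.
Sorted by start: B, D, A, E, C, F, G.
D starts before B ends → B and D overlap.
A starts exactly when B ends (back-to-back, no overlap), so nothing later overlaps B either.
A starts before D ends → D and A overlap.
E starts before D ends → D and E overlap.
C starts before D ends → D and C overlap.
F starts after D ends, so nothing later overlaps D either.
E starts exactly when A ends (back-to-back, no overlap), so nothing later overlaps A either.
C starts before E ends → E and C overlap.
F starts after E ends, so nothing later overlaps E either.
F starts after C ends, so nothing later overlaps C either.
G starts before F ends → F and G overlap.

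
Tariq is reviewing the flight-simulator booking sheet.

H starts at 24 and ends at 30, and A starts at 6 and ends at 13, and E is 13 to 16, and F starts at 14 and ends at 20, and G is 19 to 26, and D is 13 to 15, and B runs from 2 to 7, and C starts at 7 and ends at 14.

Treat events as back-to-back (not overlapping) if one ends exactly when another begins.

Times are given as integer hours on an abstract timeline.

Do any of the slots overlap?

Sorted by start: B, A, C, D, E, F, G, H.
A starts before B ends → B and A overlap.
That's a conflict, so the schedule is not conflict-free.

Yes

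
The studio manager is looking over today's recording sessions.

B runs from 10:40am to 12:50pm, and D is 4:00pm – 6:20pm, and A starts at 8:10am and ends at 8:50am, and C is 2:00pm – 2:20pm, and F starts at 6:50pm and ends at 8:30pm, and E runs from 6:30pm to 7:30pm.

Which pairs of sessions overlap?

Sorted by start: A, B, C, D, E, F.
B starts after A ends; A is clear from here.
C starts after B ends; B is clear from here.
D starts after C ends; C is clear from here.
E starts after D ends; D is clear from here.
F starts before E ends → E and F overlap.

E & F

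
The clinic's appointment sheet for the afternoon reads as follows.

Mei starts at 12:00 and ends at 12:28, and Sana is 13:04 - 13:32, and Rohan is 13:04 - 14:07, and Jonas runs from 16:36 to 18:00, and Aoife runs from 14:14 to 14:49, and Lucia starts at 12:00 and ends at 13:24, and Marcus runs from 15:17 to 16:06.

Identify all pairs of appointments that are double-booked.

Lucia & Mei, Lucia & Rohan, Lucia & Sana, Rohan & Sana

Sorted by start: Lucia, Mei, Rohan, Sana, Aoife, Marcus, Jonas.
Mei starts before Lucia ends → Lucia and Mei overlap.
Rohan starts before Lucia ends → Lucia and Rohan overlap.
Sana starts before Lucia ends → Lucia and Sana overlap.
Aoife starts after Lucia ends, so nothing later overlaps Lucia either.
Rohan starts after Mei ends, so nothing later overlaps Mei either.
Sana starts before Rohan ends → Rohan and Sana overlap.
Aoife starts after Rohan ends, so nothing later overlaps Rohan either.
Aoife starts after Sana ends, so nothing later overlaps Sana either.
Marcus starts after Aoife ends, so nothing later overlaps Aoife either.
Jonas starts after Marcus ends.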